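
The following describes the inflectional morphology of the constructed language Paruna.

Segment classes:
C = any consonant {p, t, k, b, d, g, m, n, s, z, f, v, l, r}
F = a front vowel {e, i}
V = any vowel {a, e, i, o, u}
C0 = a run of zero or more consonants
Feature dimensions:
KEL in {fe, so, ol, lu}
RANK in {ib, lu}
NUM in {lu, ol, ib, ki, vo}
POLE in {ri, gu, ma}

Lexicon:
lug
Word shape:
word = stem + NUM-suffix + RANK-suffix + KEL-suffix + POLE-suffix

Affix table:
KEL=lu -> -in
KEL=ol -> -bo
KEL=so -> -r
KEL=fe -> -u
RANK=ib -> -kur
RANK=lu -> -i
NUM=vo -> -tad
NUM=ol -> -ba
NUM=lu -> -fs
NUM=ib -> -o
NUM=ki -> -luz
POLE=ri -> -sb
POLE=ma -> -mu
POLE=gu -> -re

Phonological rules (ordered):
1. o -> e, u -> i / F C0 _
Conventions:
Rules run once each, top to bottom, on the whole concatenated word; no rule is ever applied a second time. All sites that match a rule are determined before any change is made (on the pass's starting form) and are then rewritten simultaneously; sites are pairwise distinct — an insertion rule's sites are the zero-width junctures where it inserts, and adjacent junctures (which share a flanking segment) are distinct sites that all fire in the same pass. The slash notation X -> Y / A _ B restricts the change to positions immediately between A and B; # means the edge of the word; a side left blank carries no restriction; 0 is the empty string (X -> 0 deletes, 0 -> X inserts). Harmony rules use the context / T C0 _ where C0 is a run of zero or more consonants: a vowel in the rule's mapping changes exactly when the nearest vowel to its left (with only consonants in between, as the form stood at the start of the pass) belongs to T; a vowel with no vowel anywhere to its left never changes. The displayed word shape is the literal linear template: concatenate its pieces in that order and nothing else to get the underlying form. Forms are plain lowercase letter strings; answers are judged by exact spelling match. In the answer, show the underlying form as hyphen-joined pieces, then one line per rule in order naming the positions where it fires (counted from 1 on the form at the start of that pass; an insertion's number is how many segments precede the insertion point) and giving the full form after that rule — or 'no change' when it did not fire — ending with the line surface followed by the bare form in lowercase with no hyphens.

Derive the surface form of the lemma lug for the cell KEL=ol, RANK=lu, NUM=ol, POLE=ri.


underlying: lug-ba-i-bo-sb
1. o -> e, u -> i / F C0 _: fires at position(s) 8: lugbaibesb
surface: lugbaibesb


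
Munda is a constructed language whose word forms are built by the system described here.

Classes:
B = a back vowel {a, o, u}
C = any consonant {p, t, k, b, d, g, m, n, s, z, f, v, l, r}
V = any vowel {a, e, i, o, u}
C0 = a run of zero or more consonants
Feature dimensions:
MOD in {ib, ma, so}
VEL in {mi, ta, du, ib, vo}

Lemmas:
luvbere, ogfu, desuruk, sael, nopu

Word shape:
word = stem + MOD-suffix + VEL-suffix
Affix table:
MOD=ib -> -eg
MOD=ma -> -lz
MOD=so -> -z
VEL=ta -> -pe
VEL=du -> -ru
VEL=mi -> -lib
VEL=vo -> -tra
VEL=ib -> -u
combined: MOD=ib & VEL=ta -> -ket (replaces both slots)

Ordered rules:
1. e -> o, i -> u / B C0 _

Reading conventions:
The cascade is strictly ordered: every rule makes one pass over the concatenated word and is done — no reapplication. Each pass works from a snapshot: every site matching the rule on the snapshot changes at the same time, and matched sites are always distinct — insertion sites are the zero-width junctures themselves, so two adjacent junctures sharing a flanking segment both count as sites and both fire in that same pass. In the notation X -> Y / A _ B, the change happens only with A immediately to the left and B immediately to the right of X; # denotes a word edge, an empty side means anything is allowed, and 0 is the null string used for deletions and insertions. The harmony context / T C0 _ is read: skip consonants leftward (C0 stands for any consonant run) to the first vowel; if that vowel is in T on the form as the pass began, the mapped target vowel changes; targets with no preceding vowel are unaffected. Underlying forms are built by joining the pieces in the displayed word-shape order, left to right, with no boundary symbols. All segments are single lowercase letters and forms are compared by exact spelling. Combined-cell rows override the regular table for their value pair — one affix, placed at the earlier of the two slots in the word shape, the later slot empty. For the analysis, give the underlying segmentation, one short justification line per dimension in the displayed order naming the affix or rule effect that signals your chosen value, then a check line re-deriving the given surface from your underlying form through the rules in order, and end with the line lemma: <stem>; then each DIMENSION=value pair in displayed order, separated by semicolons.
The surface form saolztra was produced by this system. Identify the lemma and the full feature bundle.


underlying: sael-z-tra
MOD=so - signalled by the affix -z
VEL=vo - signalled by the affix -tra
check: saelztra -> saolztra
lemma: sael; MOD=so; VEL=vo


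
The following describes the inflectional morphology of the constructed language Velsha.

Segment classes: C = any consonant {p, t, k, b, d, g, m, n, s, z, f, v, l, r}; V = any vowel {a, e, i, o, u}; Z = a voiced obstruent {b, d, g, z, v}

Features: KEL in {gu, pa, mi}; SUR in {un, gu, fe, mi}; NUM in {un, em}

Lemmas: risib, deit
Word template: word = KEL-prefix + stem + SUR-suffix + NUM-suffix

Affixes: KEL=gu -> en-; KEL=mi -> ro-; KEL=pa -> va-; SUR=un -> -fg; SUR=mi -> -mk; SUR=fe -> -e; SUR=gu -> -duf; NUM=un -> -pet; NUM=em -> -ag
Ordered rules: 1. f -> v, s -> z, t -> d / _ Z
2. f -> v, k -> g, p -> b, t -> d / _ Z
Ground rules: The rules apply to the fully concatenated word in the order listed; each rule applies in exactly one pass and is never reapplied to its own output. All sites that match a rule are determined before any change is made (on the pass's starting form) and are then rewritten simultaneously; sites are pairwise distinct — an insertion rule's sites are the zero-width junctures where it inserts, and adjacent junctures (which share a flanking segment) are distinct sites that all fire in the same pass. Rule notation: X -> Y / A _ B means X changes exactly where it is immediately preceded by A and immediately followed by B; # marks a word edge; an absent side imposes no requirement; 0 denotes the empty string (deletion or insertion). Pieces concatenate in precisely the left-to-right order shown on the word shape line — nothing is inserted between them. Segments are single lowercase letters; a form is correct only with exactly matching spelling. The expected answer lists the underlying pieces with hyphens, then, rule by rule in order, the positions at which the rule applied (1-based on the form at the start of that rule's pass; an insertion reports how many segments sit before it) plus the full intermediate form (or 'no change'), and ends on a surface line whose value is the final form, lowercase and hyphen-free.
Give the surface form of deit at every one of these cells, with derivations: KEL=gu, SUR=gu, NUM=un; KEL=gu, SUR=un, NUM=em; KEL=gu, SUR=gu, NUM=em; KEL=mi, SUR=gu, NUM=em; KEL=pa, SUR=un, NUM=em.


cell KEL=gu, SUR=gu, NUM=un:
underlying: en-deit-duf-pet
1. f -> v, s -> z, t -> d / _ Z: fires at position(s) 6: endeiddufpet
2. f -> v, k -> g, p -> b, t -> d / _ Z: no change
surface: endeiddufpet

cell KEL=gu, SUR=un, NUM=em:
underlying: en-deit-fg-ag
1. f -> v, s -> z, t -> d / _ Z: fires at position(s) 7: endeitvgag
2. f -> v, k -> g, p -> b, t -> d / _ Z: fires at position(s) 6: endeidvgag
surface: endeidvgag

cell KEL=gu, SUR=gu, NUM=em:
underlying: en-deit-duf-ag
1. f -> v, s -> z, t -> d / _ Z: fires at position(s) 6: endeiddufag
2. f -> v, k -> g, p -> b, t -> d / _ Z: no change
surface: endeiddufag

cell KEL=mi, SUR=gu, NUM=em:
underlying: ro-deit-duf-ag
1. f -> v, s -> z, t -> d / _ Z: fires at position(s) 6: rodeiddufag
2. f -> v, k -> g, p -> b, t -> d / _ Z: no change
surface: rodeiddufag

cell KEL=pa, SUR=un, NUM=em:
underlying: va-deit-fg-ag
1. f -> v, s -> z, t -> d / _ Z: fires at position(s) 7: vadeitvgag
2. f -> v, k -> g, p -> b, t -> d / _ Z: fires at position(s) 6: vadeidvgag
surface: vadeidvgag


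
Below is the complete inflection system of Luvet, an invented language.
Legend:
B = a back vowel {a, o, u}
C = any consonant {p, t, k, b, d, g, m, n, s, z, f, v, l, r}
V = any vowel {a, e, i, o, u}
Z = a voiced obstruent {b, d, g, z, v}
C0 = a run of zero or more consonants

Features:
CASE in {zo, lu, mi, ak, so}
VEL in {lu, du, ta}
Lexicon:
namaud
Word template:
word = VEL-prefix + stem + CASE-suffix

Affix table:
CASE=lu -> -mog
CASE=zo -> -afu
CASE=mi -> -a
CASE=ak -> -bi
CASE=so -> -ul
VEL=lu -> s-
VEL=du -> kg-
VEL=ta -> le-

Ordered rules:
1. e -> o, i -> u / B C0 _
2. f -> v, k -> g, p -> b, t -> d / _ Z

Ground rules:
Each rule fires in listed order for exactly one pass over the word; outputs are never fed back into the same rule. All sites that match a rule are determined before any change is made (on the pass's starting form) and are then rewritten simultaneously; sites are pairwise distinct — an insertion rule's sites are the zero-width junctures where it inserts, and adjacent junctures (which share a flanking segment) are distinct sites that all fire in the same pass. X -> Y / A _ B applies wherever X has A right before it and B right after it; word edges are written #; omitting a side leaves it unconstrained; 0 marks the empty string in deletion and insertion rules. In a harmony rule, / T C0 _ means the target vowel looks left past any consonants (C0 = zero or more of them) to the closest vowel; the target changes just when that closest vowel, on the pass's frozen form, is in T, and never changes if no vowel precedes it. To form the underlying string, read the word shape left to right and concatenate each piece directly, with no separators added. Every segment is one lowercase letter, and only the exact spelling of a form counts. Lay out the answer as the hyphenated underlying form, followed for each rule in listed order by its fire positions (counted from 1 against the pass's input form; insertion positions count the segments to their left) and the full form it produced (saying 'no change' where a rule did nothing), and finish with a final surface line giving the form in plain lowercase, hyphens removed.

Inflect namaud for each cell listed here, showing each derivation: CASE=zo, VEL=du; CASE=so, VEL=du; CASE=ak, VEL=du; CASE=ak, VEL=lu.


cell CASE=zo, VEL=du:
underlying: kg-namaud-afu
1. e -> o, i -> u / B C0 _: no change
2. f -> v, k -> g, p -> b, t -> d / _ Z: fires at position(s) 1: ggnamaudafu
surface: ggnamaudafu

cell CASE=so, VEL=du:
underlying: kg-namaud-ul
1. e -> o, i -> u / B C0 _: no change
2. f -> v, k -> g, p -> b, t -> d / _ Z: fires at position(s) 1: ggnamaudul
surface: ggnamaudul

cell CASE=ak, VEL=du:
underlying: kg-namaud-bi
1. e -> o, i -> u / B C0 _: fires at position(s) 10: kgnamaudbu
2. f -> v, k -> g, p -> b, t -> d / _ Z: fires at position(s) 1: ggnamaudbu
surface: ggnamaudbu

cell CASE=ak, VEL=lu:
underlying: s-namaud-bi
1. e -> o, i -> u / B C0 _: fires at position(s) 9: snamaudbu
2. f -> v, k -> g, p -> b, t -> d / _ Z: no change
surface: snamaudbu


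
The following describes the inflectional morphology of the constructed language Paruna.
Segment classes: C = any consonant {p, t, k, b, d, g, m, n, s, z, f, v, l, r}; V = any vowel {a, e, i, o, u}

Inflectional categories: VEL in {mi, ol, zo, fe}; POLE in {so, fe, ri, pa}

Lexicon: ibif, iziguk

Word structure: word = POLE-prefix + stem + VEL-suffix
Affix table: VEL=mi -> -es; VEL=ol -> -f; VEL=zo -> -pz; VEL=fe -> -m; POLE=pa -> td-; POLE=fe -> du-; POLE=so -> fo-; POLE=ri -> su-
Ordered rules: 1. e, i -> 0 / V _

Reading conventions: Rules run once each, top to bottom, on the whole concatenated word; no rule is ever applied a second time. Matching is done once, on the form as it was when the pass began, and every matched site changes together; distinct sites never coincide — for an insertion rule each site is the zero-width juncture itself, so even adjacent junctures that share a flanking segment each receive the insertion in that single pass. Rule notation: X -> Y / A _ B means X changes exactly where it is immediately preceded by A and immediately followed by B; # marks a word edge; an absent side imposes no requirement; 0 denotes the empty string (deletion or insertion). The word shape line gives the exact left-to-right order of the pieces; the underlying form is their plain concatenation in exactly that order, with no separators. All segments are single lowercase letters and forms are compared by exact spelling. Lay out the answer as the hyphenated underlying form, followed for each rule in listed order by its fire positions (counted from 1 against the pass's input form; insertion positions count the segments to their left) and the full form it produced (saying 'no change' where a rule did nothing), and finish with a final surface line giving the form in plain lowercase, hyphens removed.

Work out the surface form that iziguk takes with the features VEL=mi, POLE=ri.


underlying: su-iziguk-es
1. e, i -> 0 / V _: fires at position(s) 3: suzigukes
surface: suzigukes


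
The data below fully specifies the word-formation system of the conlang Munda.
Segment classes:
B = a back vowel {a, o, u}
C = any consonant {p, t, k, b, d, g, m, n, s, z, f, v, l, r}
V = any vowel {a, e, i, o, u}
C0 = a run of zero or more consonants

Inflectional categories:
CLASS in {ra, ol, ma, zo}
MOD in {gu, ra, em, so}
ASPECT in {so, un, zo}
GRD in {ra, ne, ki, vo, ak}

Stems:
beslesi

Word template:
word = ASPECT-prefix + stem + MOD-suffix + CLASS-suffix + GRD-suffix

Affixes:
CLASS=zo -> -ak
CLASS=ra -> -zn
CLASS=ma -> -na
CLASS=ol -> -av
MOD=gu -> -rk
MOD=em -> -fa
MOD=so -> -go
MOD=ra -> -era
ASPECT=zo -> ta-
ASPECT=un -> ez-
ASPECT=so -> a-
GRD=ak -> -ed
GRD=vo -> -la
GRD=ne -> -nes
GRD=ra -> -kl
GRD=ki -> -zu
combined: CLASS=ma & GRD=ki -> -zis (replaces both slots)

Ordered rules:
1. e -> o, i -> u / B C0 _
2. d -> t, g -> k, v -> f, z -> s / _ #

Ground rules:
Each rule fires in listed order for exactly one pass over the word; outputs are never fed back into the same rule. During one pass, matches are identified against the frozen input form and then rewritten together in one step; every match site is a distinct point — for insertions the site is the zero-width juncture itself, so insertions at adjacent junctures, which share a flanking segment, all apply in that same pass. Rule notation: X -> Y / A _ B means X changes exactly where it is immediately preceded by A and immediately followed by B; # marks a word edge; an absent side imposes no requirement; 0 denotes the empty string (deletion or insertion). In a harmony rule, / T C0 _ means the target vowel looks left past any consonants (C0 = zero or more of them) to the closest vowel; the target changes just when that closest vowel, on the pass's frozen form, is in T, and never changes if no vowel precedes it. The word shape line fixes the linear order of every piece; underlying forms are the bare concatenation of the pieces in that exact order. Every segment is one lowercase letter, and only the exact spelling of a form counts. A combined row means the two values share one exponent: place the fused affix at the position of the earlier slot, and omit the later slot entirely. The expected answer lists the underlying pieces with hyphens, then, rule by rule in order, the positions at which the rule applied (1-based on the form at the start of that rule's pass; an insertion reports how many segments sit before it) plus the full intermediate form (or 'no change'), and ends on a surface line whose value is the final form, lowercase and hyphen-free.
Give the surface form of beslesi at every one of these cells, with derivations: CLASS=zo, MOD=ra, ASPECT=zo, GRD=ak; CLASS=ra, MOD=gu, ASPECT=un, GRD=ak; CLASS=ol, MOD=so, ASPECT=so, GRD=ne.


cell CLASS=zo, MOD=ra, ASPECT=zo, GRD=ak:
underlying: ta-beslesi-era-ak-ed
1. e -> o, i -> u / B C0 _: fires at position(s) 4, 15: taboslesieraakod
2. d -> t, g -> k, v -> f, z -> s / _ #: fires at position(s) 16: taboslesieraakot
surface: taboslesieraakot

cell CLASS=ra, MOD=gu, ASPECT=un, GRD=ak:
underlying: ez-beslesi-rk-zn-ed
1. e -> o, i -> u / B C0 _: no change
2. d -> t, g -> k, v -> f, z -> s / _ #: fires at position(s) 15: ezbeslesirkznet
surface: ezbeslesirkznet

cell CLASS=ol, MOD=so, ASPECT=so, GRD=ne:
underlying: a-beslesi-go-av-nes
1. e -> o, i -> u / B C0 _: fires at position(s) 3, 14: aboslesigoavnos
2. d -> t, g -> k, v -> f, z -> s / _ #: no change
surface: aboslesigoavnos


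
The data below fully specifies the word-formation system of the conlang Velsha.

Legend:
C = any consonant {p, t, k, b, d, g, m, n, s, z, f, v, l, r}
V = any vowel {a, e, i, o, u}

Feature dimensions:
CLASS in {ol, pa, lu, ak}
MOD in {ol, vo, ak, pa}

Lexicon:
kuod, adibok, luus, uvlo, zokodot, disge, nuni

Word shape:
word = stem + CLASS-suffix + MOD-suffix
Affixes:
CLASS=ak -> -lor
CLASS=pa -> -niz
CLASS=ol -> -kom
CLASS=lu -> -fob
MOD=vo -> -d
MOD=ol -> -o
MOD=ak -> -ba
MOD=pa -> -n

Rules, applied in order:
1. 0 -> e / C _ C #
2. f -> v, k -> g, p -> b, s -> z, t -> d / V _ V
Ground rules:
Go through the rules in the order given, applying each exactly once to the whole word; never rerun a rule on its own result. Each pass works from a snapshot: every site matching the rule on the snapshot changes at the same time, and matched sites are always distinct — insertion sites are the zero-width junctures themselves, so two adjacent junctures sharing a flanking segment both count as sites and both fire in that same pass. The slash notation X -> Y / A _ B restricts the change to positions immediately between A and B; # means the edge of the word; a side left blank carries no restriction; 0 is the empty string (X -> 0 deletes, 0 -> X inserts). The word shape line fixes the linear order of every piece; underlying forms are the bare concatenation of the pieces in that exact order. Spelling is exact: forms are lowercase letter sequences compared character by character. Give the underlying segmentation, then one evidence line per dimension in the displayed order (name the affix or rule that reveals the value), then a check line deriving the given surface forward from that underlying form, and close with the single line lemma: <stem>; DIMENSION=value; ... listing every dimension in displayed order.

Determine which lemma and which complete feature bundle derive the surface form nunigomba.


underlying: nuni-kom-ba
CLASS=ol - signalled by the affix -kom
MOD=ak - signalled by the affix -ba
check: nunikomba -> nunikomba -> nunigomba
lemma: nuni; CLASS=ol; MOD=ak


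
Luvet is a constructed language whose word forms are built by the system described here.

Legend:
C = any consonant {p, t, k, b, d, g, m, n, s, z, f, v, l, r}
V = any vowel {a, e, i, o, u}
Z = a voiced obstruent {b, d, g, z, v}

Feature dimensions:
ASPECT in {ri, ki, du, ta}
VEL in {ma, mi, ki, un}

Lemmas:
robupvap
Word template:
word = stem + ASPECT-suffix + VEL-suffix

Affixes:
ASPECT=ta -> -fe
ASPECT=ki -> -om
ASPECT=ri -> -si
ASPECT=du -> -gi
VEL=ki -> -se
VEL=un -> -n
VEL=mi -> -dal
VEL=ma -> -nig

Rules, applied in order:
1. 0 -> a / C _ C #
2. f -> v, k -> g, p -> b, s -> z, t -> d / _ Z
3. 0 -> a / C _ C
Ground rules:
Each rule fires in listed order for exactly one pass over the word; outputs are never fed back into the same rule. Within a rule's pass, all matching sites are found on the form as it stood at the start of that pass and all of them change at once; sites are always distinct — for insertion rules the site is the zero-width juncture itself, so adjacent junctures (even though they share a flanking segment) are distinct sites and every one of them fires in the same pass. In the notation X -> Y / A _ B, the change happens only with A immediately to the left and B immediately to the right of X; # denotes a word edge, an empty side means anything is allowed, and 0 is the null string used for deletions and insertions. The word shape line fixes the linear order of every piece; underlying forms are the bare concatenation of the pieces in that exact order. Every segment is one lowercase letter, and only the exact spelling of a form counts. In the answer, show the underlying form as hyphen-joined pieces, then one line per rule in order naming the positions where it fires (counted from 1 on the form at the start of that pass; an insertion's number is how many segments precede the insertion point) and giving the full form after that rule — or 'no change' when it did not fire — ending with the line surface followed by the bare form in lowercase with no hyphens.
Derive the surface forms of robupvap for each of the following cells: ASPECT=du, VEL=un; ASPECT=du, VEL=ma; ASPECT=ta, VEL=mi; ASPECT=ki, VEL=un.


cell ASPECT=du, VEL=un:
underlying: robupvap-gi-n
1. 0 -> a / C _ C #: no change
2. f -> v, k -> g, p -> b, s -> z, t -> d / _ Z: fires at position(s) 5, 8: robubvabgin
3. 0 -> a / C _ C: inserts after position(s) 5, 8: robubavabagin
surface: robubavabagin

cell ASPECT=du, VEL=ma:
underlying: robupvap-gi-nig
1. 0 -> a / C _ C #: no change
2. f -> v, k -> g, p -> b, s -> z, t -> d / _ Z: fires at position(s) 5, 8: robubvabginig
3. 0 -> a / C _ C: inserts after position(s) 5, 8: robubavabaginig
surface: robubavabaginig

cell ASPECT=ta, VEL=mi:
underlying: robupvap-fe-dal
1. 0 -> a / C _ C #: no change
2. f -> v, k -> g, p -> b, s -> z, t -> d / _ Z: fires at position(s) 5: robubvapfedal
3. 0 -> a / C _ C: inserts after position(s) 5, 8: robubavapafedal
surface: robubavapafedal

cell ASPECT=ki, VEL=un:
underlying: robupvap-om-n
1. 0 -> a / C _ C #: inserts after position(s) 10: robupvapoman
2. f -> v, k -> g, p -> b, s -> z, t -> d / _ Z: fires at position(s) 5: robubvapoman
3. 0 -> a / C _ C: inserts after position(s) 5: robubavapoman
surface: robubavapoman


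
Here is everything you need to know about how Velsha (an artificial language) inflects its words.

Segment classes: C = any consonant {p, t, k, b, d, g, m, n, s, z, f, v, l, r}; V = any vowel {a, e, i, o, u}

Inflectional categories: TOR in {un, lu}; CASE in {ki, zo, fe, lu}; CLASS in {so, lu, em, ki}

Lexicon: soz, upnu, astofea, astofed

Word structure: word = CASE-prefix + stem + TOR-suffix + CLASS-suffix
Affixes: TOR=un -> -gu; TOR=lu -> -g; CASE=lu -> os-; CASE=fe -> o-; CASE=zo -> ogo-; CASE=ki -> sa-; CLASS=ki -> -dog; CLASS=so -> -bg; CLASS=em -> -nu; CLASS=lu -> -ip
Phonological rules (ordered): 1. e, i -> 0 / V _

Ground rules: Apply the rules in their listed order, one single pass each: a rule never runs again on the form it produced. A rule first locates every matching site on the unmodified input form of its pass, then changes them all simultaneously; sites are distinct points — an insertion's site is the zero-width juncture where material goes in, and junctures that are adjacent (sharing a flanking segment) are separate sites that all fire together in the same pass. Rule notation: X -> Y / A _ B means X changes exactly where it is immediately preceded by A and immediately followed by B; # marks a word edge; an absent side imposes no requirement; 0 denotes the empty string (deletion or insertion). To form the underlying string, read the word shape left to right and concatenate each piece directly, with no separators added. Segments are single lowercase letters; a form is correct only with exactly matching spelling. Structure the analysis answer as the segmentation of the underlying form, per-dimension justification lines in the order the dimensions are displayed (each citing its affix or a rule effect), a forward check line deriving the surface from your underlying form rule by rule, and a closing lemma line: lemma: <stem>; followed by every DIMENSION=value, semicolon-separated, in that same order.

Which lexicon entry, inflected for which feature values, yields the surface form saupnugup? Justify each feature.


underlying: sa-upnu-gu-ip
TOR=un - signalled by the affix -gu
CASE=ki - signalled by the affix sa-
CLASS=lu - signalled by the affix -ip
check: saupnuguip -> saupnugup
lemma: upnu; TOR=un; CASE=ki; CLASS=lu


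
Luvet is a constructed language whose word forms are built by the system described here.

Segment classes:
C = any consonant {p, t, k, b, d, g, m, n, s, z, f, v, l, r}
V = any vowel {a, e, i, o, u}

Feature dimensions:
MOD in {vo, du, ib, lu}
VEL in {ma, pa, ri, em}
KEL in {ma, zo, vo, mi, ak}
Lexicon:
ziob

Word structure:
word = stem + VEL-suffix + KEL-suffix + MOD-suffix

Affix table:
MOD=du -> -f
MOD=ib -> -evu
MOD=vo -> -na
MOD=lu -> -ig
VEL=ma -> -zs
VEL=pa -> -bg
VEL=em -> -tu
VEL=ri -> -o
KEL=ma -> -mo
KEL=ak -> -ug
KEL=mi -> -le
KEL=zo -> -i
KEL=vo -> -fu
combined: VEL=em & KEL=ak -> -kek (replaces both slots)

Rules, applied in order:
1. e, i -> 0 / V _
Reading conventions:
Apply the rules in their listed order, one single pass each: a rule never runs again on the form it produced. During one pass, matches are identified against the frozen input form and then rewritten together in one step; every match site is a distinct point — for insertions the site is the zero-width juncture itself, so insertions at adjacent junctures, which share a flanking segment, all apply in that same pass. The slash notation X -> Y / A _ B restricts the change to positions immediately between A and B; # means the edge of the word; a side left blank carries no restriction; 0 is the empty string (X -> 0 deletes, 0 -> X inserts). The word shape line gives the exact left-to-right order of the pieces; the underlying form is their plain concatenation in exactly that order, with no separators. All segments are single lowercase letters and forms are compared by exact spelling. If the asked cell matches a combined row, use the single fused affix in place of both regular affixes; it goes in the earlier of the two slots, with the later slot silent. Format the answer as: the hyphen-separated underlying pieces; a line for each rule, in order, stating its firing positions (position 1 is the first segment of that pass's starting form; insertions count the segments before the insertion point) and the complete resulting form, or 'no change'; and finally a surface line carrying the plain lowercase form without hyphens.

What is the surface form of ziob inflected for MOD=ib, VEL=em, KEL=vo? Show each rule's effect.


underlying: ziob-tu-fu-evu
1. e, i -> 0 / V _: fires at position(s) 9: ziobtufuvu
surface: ziobtufuvu


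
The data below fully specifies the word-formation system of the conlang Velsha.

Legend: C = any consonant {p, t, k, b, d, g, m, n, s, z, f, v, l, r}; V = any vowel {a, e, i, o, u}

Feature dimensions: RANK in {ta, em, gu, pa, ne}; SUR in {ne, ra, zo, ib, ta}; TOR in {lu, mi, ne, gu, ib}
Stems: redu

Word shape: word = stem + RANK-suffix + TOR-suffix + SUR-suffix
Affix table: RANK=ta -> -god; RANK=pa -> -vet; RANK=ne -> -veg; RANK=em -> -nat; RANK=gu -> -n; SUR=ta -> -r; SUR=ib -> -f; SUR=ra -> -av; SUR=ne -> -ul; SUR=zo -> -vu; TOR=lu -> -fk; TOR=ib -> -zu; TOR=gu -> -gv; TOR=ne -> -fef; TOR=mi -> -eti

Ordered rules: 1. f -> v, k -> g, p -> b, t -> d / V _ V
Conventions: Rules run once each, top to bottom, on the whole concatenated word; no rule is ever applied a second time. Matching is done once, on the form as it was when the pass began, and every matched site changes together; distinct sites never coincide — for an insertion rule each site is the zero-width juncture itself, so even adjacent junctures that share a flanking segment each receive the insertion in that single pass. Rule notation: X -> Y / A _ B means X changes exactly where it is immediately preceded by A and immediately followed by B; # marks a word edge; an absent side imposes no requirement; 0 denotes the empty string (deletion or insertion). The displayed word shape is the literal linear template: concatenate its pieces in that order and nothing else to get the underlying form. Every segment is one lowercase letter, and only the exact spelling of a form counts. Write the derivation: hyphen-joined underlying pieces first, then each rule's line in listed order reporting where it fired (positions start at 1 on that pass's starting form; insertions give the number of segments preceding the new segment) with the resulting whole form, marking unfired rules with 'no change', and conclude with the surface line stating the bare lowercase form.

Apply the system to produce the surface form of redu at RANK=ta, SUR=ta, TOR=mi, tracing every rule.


underlying: redu-god-eti-r
1. f -> v, k -> g, p -> b, t -> d / V _ V: fires at position(s) 9: redugodedir
surface: redugodedir


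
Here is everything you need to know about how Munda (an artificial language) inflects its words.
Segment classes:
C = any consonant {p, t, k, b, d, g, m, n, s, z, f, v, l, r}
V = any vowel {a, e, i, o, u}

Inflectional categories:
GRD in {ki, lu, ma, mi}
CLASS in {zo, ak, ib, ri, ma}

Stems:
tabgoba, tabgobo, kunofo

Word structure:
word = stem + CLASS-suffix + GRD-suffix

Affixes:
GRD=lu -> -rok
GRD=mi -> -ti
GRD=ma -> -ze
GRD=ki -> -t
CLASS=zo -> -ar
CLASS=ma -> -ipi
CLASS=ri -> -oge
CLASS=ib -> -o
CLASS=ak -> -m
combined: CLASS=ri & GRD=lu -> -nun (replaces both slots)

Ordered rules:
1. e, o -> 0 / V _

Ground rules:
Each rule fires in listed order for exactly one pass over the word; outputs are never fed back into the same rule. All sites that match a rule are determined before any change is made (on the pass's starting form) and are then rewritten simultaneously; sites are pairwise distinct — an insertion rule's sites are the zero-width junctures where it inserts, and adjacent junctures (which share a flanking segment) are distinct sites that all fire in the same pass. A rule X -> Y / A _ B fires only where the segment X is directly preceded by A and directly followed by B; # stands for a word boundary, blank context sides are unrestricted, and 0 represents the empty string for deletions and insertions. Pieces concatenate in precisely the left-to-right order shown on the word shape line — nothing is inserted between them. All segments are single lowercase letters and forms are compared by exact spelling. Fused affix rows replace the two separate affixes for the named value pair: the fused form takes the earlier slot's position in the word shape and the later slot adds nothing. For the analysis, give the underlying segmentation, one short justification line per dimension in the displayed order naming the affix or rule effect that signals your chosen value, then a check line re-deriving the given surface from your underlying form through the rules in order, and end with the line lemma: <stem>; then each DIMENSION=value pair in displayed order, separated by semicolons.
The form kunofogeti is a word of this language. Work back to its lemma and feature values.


underlying: kunofo-oge-ti
GRD=mi - signalled by the affix -ti
CLASS=ri - signalled by the affix -oge
check: kunofoogeti -> kunofogeti
lemma: kunofo; GRD=mi; CLASS=ri


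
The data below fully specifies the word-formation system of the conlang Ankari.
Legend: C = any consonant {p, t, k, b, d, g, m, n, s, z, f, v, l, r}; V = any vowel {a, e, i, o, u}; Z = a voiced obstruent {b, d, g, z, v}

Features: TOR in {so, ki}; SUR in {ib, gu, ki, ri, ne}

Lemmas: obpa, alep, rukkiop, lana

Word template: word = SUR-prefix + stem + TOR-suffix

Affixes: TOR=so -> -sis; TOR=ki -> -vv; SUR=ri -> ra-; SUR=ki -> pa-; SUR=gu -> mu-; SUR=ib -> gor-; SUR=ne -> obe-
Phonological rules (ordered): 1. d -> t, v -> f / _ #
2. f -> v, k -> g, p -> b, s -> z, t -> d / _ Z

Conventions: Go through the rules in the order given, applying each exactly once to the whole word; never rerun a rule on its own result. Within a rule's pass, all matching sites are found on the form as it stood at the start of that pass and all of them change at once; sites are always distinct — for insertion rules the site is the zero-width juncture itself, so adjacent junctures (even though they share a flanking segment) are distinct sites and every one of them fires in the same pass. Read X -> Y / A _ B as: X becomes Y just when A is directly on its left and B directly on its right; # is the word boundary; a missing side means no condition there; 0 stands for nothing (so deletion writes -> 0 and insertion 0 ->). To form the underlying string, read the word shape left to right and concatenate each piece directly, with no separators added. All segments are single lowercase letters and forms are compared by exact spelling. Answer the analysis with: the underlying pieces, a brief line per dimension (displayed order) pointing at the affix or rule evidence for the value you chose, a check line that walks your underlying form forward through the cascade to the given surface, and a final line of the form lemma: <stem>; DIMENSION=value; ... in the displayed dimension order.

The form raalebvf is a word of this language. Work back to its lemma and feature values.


underlying: ra-alep-vv
TOR=ki - signalled by the affix -vv
SUR=ri - signalled by the affix ra-
check: raalepvv -> raalepvf -> raalebvf
lemma: alep; TOR=ki; SUR=ri


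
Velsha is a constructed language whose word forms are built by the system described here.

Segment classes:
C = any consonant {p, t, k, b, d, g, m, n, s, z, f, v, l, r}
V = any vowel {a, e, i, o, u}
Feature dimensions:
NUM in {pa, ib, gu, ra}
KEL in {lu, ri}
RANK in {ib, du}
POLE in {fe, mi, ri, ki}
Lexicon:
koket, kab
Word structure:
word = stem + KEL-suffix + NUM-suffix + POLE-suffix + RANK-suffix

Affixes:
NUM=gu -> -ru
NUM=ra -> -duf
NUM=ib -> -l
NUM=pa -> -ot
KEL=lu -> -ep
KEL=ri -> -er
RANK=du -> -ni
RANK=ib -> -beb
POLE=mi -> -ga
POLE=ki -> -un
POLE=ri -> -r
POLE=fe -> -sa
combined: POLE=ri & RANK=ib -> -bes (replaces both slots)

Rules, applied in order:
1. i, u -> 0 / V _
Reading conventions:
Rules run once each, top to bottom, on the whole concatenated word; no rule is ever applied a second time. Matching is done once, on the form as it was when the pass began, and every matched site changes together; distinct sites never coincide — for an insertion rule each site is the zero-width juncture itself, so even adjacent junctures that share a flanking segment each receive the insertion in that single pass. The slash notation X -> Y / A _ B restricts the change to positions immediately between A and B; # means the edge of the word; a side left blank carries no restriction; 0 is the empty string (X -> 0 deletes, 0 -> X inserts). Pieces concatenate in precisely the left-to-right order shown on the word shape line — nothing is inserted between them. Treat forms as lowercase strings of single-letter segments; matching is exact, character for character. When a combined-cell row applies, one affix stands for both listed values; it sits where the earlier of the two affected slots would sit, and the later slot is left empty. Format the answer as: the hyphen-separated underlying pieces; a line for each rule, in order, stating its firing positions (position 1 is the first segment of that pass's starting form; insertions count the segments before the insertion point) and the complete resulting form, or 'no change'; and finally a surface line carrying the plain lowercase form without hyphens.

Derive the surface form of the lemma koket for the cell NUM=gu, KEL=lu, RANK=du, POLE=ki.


underlying: koket-ep-ru-un-ni
1. i, u -> 0 / V _: fires at position(s) 10: koketeprunni
surface: koketeprunni


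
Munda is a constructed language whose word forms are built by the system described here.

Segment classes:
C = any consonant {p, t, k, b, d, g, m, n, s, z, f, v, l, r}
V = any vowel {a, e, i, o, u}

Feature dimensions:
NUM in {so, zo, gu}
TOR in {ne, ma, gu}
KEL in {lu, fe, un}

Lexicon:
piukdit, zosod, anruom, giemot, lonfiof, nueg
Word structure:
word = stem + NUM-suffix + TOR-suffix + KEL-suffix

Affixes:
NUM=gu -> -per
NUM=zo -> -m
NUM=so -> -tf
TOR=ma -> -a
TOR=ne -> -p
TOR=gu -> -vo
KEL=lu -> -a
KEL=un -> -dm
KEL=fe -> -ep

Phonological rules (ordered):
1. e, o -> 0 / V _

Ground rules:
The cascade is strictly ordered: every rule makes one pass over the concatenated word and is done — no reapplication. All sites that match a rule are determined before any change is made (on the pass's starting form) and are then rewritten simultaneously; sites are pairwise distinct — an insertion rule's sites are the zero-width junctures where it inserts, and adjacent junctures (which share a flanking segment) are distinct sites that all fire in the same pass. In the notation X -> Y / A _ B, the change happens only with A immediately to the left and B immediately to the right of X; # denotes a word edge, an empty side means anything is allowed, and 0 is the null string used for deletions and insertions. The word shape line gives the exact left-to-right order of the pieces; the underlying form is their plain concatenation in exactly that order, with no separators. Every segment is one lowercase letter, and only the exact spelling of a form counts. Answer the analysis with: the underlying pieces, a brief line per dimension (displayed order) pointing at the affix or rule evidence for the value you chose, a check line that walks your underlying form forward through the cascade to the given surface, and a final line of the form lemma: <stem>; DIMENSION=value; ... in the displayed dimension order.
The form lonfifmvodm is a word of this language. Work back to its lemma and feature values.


underlying: lonfiof-m-vo-dm
NUM=zo - signalled by the affix -m
TOR=gu - signalled by the affix -vo
KEL=un - signalled by the affix -dm
check: lonfiofmvodm -> lonfifmvodm
lemma: lonfiof; NUM=zo; TOR=gu; KEL=un


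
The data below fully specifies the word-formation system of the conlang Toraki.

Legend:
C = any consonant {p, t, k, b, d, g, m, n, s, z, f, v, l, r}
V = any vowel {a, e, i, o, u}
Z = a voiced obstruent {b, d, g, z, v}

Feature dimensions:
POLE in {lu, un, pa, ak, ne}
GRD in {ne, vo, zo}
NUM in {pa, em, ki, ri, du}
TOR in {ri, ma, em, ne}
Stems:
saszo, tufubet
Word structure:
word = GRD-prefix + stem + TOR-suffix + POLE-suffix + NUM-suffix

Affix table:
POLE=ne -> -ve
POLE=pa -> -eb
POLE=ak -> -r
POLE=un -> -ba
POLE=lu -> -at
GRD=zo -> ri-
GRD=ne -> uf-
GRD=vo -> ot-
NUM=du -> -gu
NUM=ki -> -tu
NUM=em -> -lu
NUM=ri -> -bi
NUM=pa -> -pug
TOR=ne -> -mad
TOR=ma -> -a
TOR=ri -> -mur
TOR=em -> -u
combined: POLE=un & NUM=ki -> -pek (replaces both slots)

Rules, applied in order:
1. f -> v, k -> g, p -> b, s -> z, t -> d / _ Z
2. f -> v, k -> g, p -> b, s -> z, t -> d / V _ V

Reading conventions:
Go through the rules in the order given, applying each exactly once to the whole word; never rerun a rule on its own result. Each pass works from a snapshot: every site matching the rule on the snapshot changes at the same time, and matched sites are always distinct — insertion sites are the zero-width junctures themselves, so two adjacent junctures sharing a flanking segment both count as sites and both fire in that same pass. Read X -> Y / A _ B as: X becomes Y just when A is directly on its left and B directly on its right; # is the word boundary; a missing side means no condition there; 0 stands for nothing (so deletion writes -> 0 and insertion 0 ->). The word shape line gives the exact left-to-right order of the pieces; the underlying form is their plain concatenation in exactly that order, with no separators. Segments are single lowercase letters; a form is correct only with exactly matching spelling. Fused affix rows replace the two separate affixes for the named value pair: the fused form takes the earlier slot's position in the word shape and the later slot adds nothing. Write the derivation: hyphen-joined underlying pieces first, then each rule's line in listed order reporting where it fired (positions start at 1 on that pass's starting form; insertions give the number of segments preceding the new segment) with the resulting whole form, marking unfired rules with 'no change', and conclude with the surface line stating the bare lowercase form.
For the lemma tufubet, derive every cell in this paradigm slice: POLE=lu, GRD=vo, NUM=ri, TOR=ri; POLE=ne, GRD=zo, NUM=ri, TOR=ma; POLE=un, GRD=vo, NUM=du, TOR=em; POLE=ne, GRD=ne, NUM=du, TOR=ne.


cell POLE=lu, GRD=vo, NUM=ri, TOR=ri:
underlying: ot-tufubet-mur-at-bi
1. f -> v, k -> g, p -> b, s -> z, t -> d / _ Z: fires at position(s) 14: ottufubetmuradbi
2. f -> v, k -> g, p -> b, s -> z, t -> d / V _ V: fires at position(s) 5: ottuvubetmuradbi
surface: ottuvubetmuradbi

cell POLE=ne, GRD=zo, NUM=ri, TOR=ma:
underlying: ri-tufubet-a-ve-bi
1. f -> v, k -> g, p -> b, s -> z, t -> d / _ Z: no change
2. f -> v, k -> g, p -> b, s -> z, t -> d / V _ V: fires at position(s) 3, 5, 9: riduvubedavebi
surface: riduvubedavebi

cell POLE=un, GRD=vo, NUM=du, TOR=em:
underlying: ot-tufubet-u-ba-gu
1. f -> v, k -> g, p -> b, s -> z, t -> d / _ Z: no change
2. f -> v, k -> g, p -> b, s -> z, t -> d / V _ V: fires at position(s) 5, 9: ottuvubedubagu
surface: ottuvubedubagu

cell POLE=ne, GRD=ne, NUM=du, TOR=ne:
underlying: uf-tufubet-mad-ve-gu
1. f -> v, k -> g, p -> b, s -> z, t -> d / _ Z: no change
2. f -> v, k -> g, p -> b, s -> z, t -> d / V _ V: fires at position(s) 5: uftuvubetmadvegu
surface: uftuvubetmadvegu
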